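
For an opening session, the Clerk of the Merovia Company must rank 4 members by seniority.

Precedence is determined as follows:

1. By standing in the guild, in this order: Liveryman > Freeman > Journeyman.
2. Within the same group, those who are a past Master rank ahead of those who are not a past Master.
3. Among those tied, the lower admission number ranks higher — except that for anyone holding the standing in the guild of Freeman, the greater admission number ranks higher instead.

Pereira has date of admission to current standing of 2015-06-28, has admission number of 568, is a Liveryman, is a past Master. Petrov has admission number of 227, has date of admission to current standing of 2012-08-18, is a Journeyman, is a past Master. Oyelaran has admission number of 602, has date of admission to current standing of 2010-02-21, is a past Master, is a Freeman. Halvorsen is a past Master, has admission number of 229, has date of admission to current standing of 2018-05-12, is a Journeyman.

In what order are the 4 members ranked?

By standing in the guild: Pereira (Liveryman); then Oyelaran (Freeman); then Petrov and Halvorsen (Journeyman).
Petrov and Halvorsen are each a past Master, so the next rule applies.
Among Petrov and Halvorsen, by admission number (lower first): Petrov (227) before Halvorsen (229).
Full order: Pereira, Oyelaran, Petrov, Halvorsen.

Pereira, Oyelaran, Petrov, Halvorsen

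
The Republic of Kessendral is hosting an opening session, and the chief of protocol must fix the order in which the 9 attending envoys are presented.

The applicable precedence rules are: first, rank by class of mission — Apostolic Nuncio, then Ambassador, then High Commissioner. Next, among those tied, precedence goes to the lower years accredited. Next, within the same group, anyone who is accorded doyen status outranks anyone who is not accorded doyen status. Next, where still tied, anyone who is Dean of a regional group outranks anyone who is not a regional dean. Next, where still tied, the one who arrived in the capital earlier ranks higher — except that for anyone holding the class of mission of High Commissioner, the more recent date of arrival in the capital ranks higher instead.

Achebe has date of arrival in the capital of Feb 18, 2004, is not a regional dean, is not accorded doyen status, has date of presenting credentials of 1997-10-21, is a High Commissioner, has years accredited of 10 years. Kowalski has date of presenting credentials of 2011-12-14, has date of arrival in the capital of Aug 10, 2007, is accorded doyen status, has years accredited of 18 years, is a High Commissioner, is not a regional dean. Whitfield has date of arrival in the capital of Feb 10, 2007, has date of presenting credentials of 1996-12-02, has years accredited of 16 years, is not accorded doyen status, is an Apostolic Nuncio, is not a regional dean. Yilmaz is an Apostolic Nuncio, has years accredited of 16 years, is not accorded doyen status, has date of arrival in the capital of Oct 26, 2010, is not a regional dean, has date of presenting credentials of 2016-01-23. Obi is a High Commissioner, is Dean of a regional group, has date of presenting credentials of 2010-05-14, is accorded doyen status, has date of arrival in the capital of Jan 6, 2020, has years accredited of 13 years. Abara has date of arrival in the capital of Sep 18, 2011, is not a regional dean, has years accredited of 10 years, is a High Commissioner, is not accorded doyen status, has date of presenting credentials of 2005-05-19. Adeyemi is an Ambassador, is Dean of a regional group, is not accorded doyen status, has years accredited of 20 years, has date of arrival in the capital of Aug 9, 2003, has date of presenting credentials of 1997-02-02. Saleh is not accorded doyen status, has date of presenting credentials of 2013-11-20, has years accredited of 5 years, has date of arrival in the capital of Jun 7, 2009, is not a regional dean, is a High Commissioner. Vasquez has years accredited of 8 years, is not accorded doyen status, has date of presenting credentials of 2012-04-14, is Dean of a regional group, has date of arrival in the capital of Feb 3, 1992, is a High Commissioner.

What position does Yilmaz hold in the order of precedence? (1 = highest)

By class of mission: Whitfield and Yilmaz (Apostolic Nuncio); then Adeyemi (Ambassador); then Saleh, Vasquez, Abara, Achebe, Obi and Kowalski (High Commissioner).
Whitfield and Yilmaz both have years accredited 16 years, so the next rule applies.
Whitfield and Yilmaz are each not accorded doyen status, so the next rule applies.
Whitfield and Yilmaz are each not a regional dean, so the next rule applies.
Among Whitfield and Yilmaz, by date of arrival in the capital (earlier first): Whitfield (Feb 10, 2007) before Yilmaz (Oct 26, 2010).
Among Saleh, Vasquez, Abara, Achebe, Obi and Kowalski, by years accredited (lower first): Saleh (5 years) before Vasquez (8 years) before Abara and Achebe (10 years) before Obi (13 years) before Kowalski (18 years).
Abara and Achebe are each not accorded doyen status, so the next rule applies.
Abara and Achebe are each not a regional dean, so the next rule applies.
Among Abara and Achebe, by date of arrival in the capital (later first) (reversed rule for this group): Abara (Sep 18, 2011) before Achebe (Feb 18, 2004).
Order: Whitfield, Yilmaz, Adeyemi, Saleh, Vasquez, Abara, Achebe, Obi, Kowalski. So position 2.

2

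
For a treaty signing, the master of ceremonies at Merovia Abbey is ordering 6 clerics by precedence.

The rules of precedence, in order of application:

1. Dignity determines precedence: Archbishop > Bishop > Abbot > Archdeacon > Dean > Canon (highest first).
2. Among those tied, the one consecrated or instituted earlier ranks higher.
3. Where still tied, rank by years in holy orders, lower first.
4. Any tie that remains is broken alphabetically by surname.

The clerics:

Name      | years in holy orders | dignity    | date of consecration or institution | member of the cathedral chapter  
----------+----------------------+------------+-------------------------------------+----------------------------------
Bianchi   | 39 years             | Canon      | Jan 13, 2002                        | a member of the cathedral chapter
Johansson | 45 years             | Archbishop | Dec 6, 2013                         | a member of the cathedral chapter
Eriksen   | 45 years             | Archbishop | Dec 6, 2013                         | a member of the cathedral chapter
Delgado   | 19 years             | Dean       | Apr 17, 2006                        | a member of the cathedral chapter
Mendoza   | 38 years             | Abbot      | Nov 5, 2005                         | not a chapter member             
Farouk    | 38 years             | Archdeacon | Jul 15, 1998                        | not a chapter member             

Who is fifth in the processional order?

By dignity: Eriksen and Johansson (Archbishop); then Mendoza (Abbot); then Farouk (Archdeacon); then Delgado (Dean); then Bianchi (Canon).
Eriksen and Johansson both have date of consecration or institution Dec 6, 2013, so the next rule applies.
Eriksen and Johansson both have years in holy orders 45 years, so the next rule applies.
Among Eriksen and Johansson, alphabetically by surname: Eriksen before Johansson.
Order: Eriksen, Johansson, Mendoza, Farouk, Delgado, Bianchi.

Delgado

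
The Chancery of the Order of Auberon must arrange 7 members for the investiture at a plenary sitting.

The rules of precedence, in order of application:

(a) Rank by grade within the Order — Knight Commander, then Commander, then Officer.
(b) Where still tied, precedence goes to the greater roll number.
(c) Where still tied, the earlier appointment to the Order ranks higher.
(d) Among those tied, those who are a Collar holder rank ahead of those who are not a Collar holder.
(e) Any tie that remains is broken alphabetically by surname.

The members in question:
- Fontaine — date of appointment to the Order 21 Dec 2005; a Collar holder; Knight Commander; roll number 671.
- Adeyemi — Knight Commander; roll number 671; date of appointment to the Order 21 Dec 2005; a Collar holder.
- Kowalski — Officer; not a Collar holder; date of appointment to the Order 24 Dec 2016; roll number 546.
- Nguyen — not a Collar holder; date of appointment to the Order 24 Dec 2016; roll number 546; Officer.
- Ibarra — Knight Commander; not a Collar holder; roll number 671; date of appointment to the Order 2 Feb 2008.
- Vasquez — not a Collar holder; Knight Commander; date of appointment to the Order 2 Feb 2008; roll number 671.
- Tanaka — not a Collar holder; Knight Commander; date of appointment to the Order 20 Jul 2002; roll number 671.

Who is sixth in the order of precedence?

Kowalski

By grade within the Order: Tanaka, Adeyemi, Fontaine, Ibarra and Vasquez (Knight Commander); then Kowalski and Nguyen (Officer).
Tanaka, Adeyemi, Fontaine, Ibarra and Vasquez all have roll number 671, so the next rule applies.
Among Tanaka, Adeyemi, Fontaine, Ibarra and Vasquez, by date of appointment to the Order (earlier first): Tanaka (20 Jul 2002) before Adeyemi and Fontaine (21 Dec 2005) before Ibarra and Vasquez (2 Feb 2008).
Adeyemi and Fontaine are each a Collar holder, so the next rule applies.
Among Adeyemi and Fontaine, alphabetically by surname: Adeyemi before Fontaine.
Ibarra and Vasquez are each not a Collar holder, so the next rule applies.
Among Ibarra and Vasquez, alphabetically by surname: Ibarra before Vasquez.
Kowalski and Nguyen both have roll number 546, so the next rule applies.
Kowalski and Nguyen both have date of appointment to the Order 24 Dec 2016, so the next rule applies.
Kowalski and Nguyen are each not a Collar holder, so the next rule applies.
Among Kowalski and Nguyen, alphabetically by surname: Kowalski before Nguyen.
Order: Tanaka, Adeyemi, Fontaine, Ibarra, Vasquez, Kowalski, Nguyen.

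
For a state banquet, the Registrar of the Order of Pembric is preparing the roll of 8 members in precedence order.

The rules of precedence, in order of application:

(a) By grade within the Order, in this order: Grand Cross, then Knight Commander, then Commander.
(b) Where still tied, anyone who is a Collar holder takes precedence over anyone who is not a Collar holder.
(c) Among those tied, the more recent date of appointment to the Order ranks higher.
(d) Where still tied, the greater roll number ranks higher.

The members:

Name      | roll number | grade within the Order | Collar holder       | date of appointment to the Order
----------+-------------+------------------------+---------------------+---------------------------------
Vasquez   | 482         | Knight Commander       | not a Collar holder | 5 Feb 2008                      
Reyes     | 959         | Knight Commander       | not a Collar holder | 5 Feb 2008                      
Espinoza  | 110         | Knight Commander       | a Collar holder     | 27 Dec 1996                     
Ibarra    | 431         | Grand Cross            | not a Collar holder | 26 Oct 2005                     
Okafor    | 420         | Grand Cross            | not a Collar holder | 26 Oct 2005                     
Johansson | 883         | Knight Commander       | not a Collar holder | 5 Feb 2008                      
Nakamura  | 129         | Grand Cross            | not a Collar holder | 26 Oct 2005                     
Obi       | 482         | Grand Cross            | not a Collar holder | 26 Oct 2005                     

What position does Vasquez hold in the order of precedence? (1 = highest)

By grade within the Order: Obi, Ibarra, Okafor and Nakamura (Grand Cross); then Espinoza, Reyes, Johansson and Vasquez (Knight Commander).
Obi, Ibarra, Okafor and Nakamura are each not a Collar holder, so the next rule applies.
Obi, Ibarra, Okafor and Nakamura all have date of appointment to the Order 26 Oct 2005, so the next rule applies.
Among Obi, Ibarra, Okafor and Nakamura, by roll number (higher first): Obi (482) before Ibarra (431) before Okafor (420) before Nakamura (129).
Among Espinoza, Reyes, Johansson and Vasquez, a Collar holder before not a Collar holder: Espinoza (a Collar holder) before Reyes, Johansson and Vasquez (not a Collar holder).
Reyes, Johansson and Vasquez all have date of appointment to the Order 5 Feb 2008, so the next rule applies.
Among Reyes, Johansson and Vasquez, by roll number (higher first): Reyes (959) before Johansson (883) before Vasquez (482).
Order: Obi, Ibarra, Okafor, Nakamura, Espinoza, Reyes, Johansson, Vasquez. So position 8.

8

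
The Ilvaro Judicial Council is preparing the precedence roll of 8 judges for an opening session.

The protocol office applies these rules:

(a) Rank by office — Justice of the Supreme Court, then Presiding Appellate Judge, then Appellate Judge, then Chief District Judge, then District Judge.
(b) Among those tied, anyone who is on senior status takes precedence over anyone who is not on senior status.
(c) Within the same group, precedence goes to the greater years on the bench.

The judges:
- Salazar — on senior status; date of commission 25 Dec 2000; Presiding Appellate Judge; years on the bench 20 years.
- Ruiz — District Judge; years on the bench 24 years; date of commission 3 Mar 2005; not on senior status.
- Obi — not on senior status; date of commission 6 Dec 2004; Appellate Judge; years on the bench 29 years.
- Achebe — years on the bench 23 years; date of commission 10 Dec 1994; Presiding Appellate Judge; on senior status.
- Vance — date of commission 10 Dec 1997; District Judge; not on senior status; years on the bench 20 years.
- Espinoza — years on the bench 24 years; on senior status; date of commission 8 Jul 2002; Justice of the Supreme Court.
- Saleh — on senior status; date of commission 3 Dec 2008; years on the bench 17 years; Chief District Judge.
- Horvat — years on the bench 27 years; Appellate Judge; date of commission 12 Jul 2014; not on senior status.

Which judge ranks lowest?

Vance

By office: Espinoza (Justice of the Supreme Court); then Achebe and Salazar (Presiding Appellate Judge); then Obi and Horvat (Appellate Judge); then Saleh (Chief District Judge); then Ruiz and Vance (District Judge).
Achebe and Salazar are each on senior status, so the next rule applies.
Among Achebe and Salazar, by years on the bench (higher first): Achebe (23 years) before Salazar (20 years).
Obi and Horvat are each not on senior status, so the next rule applies.
Among Obi and Horvat, by years on the bench (higher first): Obi (29 years) before Horvat (27 years).
Ruiz and Vance are each not on senior status, so the next rule applies.
Among Ruiz and Vance, by years on the bench (higher first): Ruiz (24 years) before Vance (20 years).
Order: Espinoza, Achebe, Salazar, Obi, Horvat, Saleh, Ruiz, Vance.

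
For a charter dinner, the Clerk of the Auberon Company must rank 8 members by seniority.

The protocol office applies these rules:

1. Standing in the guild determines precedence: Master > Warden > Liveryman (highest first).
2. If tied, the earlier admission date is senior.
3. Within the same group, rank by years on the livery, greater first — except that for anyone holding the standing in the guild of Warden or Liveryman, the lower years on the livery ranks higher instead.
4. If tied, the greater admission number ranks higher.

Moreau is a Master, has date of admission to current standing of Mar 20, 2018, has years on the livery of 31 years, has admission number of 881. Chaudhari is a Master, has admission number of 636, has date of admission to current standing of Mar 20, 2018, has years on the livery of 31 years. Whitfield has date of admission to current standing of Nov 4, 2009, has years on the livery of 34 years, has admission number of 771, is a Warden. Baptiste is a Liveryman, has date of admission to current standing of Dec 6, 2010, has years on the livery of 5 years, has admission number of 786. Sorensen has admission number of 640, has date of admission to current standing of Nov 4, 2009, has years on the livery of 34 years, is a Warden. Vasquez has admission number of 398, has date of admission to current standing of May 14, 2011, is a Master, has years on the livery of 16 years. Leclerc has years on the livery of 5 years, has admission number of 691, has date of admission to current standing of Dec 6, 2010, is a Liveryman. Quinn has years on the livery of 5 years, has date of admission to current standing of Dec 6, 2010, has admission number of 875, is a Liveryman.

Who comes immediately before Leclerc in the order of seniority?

Baptiste

By standing in the guild: Vasquez, Moreau and Chaudhari (Master); then Whitfield and Sorensen (Warden); then Quinn, Baptiste and Leclerc (Liveryman).
Among Vasquez, Moreau and Chaudhari, by date of admission to current standing (earlier first): Vasquez (May 14, 2011) before Moreau and Chaudhari (Mar 20, 2018).
Moreau and Chaudhari both have years on the livery 31 years, so the next rule applies.
Among Moreau and Chaudhari, by admission number (higher first): Moreau (881) before Chaudhari (636).
Whitfield and Sorensen both have date of admission to current standing Nov 4, 2009, so the next rule applies.
Whitfield and Sorensen both have years on the livery 34 years, so the next rule applies.
Among Whitfield and Sorensen, by admission number (higher first): Whitfield (771) before Sorensen (640).
Quinn, Baptiste and Leclerc all have date of admission to current standing Dec 6, 2010, so the next rule applies.
Quinn, Baptiste and Leclerc all have years on the livery 5 years, so the next rule applies.
Among Quinn, Baptiste and Leclerc, by admission number (higher first): Quinn (875) before Baptiste (786) before Leclerc (691).
Order: Vasquez, Moreau, Chaudhari, Whitfield, Sorensen, Quinn, Baptiste, Leclerc.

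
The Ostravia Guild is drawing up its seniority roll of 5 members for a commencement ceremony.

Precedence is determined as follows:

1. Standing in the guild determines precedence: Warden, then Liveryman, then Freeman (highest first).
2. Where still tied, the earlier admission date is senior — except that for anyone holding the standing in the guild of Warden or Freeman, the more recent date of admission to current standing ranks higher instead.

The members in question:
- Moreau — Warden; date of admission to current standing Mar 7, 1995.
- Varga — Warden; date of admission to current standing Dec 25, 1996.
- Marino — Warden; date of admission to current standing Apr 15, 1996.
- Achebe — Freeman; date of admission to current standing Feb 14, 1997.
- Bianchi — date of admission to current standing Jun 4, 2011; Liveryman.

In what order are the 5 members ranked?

By standing in the guild: Varga, Marino and Moreau (Warden); then Bianchi (Liveryman); then Achebe (Freeman).
Among Varga, Marino and Moreau, by date of admission to current standing (later first) (reversed rule for this group): Varga (Dec 25, 1996) before Marino (Apr 15, 1996) before Moreau (Mar 7, 1995).
Full order: Varga, Marino, Moreau, Bianchi, Achebe.

Varga, Marino, Moreau, Bianchi, Achebe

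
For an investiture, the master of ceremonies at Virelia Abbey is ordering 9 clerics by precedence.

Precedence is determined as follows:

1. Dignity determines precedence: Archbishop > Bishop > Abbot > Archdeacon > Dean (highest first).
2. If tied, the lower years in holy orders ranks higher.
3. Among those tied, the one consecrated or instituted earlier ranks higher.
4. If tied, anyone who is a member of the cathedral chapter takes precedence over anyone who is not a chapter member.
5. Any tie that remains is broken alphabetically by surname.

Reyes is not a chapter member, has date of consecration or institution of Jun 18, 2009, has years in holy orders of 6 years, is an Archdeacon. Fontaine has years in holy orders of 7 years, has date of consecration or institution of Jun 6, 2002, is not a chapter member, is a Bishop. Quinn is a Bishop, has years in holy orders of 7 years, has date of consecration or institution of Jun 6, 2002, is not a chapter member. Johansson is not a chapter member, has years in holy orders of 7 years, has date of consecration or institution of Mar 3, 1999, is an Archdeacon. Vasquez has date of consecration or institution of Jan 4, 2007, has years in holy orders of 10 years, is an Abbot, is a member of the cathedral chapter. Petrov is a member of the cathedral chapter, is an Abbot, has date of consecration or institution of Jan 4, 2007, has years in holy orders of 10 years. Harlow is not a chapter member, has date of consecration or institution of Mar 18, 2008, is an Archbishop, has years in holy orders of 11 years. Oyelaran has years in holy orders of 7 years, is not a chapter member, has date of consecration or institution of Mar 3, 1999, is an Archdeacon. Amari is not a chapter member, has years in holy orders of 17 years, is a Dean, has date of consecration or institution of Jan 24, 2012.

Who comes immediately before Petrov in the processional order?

Quinn

By dignity: Harlow (Archbishop); then Fontaine and Quinn (Bishop); then Petrov and Vasquez (Abbot); then Reyes, Johansson and Oyelaran (Archdeacon); then Amari (Dean).
Fontaine and Quinn both have years in holy orders 7 years, so the next rule applies.
Fontaine and Quinn both have date of consecration or institution Jun 6, 2002, so the next rule applies.
Fontaine and Quinn are each not a chapter member, so the next rule applies.
Among Fontaine and Quinn, alphabetically by surname: Fontaine before Quinn.
Petrov and Vasquez both have years in holy orders 10 years, so the next rule applies.
Petrov and Vasquez both have date of consecration or institution Jan 4, 2007, so the next rule applies.
Petrov and Vasquez are each a member of the cathedral chapter, so the next rule applies.
Among Petrov and Vasquez, alphabetically by surname: Petrov before Vasquez.
Among Reyes, Johansson and Oyelaran, by years in holy orders (lower first): Reyes (6 years) before Johansson and Oyelaran (7 years).
Johansson and Oyelaran both have date of consecration or institution Mar 3, 1999, so the next rule applies.
Johansson and Oyelaran are each not a chapter member, so the next rule applies.
Among Johansson and Oyelaran, alphabetically by surname: Johansson before Oyelaran.
Order: Harlow, Fontaine, Quinn, Petrov, Vasquez, Reyes, Johansson, Oyelaran, Amari.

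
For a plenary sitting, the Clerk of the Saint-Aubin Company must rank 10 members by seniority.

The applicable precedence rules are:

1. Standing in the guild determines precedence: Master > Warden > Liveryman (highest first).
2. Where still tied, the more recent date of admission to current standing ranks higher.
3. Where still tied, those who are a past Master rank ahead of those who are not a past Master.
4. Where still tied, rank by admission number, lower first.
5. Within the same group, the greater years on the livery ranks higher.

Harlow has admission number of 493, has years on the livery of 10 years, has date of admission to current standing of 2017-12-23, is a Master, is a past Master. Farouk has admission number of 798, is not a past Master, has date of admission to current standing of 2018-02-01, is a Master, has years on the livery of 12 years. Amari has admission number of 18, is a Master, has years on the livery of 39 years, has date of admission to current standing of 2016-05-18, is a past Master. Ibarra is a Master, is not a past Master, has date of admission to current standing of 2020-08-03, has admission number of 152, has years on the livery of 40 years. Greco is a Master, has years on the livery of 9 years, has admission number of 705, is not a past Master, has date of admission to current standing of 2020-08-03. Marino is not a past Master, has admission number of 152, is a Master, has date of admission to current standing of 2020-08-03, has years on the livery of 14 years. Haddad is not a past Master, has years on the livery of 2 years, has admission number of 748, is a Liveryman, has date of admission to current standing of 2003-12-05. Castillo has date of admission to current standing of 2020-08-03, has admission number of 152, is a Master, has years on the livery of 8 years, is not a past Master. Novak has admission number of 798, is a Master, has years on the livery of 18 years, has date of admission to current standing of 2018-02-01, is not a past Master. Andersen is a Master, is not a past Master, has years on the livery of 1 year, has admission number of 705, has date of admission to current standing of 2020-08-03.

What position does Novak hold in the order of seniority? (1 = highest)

By standing in the guild: Ibarra, Marino, Castillo, Greco, Andersen, Novak, Farouk, Harlow and Amari (Master); then Haddad (Liveryman).
Among Ibarra, Marino, Castillo, Greco, Andersen, Novak, Farouk, Harlow and Amari, by date of admission to current standing (later first): Ibarra, Marino, Castillo, Greco and Andersen (2020-08-03) before Novak and Farouk (2018-02-01) before Harlow (2017-12-23) before Amari (2016-05-18).
Ibarra, Marino, Castillo, Greco and Andersen are each not a past Master, so the next rule applies.
Among Ibarra, Marino, Castillo, Greco and Andersen, by admission number (lower first): Ibarra, Marino and Castillo (152) before Greco and Andersen (705).
Among Ibarra, Marino and Castillo, by years on the livery (higher first): Ibarra (40 years) before Marino (14 years) before Castillo (8 years).
Among Greco and Andersen, by years on the livery (higher first): Greco (9 years) before Andersen (1 year).
Novak and Farouk are each not a past Master, so the next rule applies.
Novak and Farouk both have admission number 798, so the next rule applies.
Among Novak and Farouk, by years on the livery (higher first): Novak (18 years) before Farouk (12 years).
Order: Ibarra, Marino, Castillo, Greco, Andersen, Novak, Farouk, Harlow, Amari, Haddad. So position 6.

6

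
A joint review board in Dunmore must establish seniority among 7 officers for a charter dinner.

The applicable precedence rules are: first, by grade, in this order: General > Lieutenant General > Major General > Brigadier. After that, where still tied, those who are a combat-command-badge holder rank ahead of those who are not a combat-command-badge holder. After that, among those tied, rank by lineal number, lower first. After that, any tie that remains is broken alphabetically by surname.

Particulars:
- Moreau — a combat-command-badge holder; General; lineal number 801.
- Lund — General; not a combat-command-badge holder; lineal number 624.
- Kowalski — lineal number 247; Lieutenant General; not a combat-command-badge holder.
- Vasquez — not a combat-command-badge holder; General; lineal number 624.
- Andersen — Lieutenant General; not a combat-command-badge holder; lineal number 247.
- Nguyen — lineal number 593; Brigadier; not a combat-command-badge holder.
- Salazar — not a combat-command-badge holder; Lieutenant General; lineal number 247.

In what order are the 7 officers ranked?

By grade: Moreau, Lund and Vasquez (General); then Andersen, Kowalski and Salazar (Lieutenant General); then Nguyen (Brigadier).
Among Moreau, Lund and Vasquez, a combat-command-badge holder before not a combat-command-badge holder: Moreau (a combat-command-badge holder) before Lund and Vasquez (not a combat-command-badge holder).
Lund and Vasquez both have lineal number 624, so the next rule applies.
Among Lund and Vasquez, alphabetically by surname: Lund before Vasquez.
Andersen, Kowalski and Salazar are each not a combat-command-badge holder, so the next rule applies.
Andersen, Kowalski and Salazar all have lineal number 247, so the next rule applies.
Among Andersen, Kowalski and Salazar, alphabetically by surname: Andersen before Kowalski before Salazar.
Full order: Moreau, Lund, Vasquez, Andersen, Kowalski, Salazar, Nguyen.

Moreau, Lund, Vasquez, Andersen, Kowalski, Salazar, Nguyen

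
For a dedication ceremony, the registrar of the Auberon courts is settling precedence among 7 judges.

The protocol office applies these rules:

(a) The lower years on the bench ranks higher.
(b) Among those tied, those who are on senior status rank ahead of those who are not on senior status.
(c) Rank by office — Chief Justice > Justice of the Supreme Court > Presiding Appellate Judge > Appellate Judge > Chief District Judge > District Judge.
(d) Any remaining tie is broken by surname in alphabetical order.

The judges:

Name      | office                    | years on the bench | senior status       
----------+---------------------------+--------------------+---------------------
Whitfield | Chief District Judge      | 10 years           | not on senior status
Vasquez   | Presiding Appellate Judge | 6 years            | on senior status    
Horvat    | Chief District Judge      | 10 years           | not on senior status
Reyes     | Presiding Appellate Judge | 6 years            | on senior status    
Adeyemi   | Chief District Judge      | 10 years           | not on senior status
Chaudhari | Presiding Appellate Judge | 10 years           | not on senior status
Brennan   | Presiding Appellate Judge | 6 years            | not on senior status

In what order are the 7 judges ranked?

Reyes, Vasquez, Brennan, Chaudhari, Adeyemi, Horvat, Whitfield

By years on the bench (lower first): Reyes, Vasquez and Brennan (each 6 years); then Chaudhari, Adeyemi, Horvat and Whitfield (each 10 years).
Among Reyes, Vasquez and Brennan, on senior status before not on senior status: Reyes and Vasquez (on senior status) before Brennan (not on senior status).
Reyes and Vasquez are each Presiding Appellate Judge, so the next rule applies.
Among Reyes and Vasquez, alphabetically by surname: Reyes before Vasquez.
Chaudhari, Adeyemi, Horvat and Whitfield are each not on senior status, so the next rule applies.
Among Chaudhari, Adeyemi, Horvat and Whitfield, by office: Chaudhari (Presiding Appellate Judge) before Adeyemi, Horvat and Whitfield (Chief District Judge).
Among Adeyemi, Horvat and Whitfield, alphabetically by surname: Adeyemi before Horvat before Whitfield.
Full order: Reyes, Vasquez, Brennan, Chaudhari, Adeyemi, Horvat, Whitfield.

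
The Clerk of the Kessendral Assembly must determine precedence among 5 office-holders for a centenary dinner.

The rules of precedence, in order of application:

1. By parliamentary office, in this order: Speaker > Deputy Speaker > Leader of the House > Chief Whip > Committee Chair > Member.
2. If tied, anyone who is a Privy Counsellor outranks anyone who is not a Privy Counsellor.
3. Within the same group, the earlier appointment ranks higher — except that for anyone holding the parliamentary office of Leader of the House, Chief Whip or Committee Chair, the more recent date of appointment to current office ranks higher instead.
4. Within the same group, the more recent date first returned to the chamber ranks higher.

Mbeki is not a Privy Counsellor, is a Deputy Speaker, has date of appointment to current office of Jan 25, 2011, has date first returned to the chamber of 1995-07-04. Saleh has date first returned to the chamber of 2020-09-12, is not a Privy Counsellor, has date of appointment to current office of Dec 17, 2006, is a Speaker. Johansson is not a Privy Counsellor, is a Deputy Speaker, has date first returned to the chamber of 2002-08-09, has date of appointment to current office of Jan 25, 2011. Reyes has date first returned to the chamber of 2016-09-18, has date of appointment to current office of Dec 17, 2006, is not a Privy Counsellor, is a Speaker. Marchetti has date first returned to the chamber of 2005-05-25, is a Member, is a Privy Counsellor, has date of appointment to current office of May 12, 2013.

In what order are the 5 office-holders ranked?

By parliamentary office: Saleh and Reyes (Speaker); then Johansson and Mbeki (Deputy Speaker); then Marchetti (Member).
Saleh and Reyes are each not a Privy Counsellor, so the next rule applies.
Saleh and Reyes both have date of appointment to current office Dec 17, 2006, so the next rule applies.
Among Saleh and Reyes, by date first returned to the chamber (later first): Saleh (2020-09-12) before Reyes (2016-09-18).
Johansson and Mbeki are each not a Privy Counsellor, so the next rule applies.
Johansson and Mbeki both have date of appointment to current office Jan 25, 2011, so the next rule applies.
Among Johansson and Mbeki, by date first returned to the chamber (later first): Johansson (2002-08-09) before Mbeki (1995-07-04).
Full order: Saleh, Reyes, Johansson, Mbeki, Marchetti.

Saleh, Reyes, Johansson, Mbeki, Marchetti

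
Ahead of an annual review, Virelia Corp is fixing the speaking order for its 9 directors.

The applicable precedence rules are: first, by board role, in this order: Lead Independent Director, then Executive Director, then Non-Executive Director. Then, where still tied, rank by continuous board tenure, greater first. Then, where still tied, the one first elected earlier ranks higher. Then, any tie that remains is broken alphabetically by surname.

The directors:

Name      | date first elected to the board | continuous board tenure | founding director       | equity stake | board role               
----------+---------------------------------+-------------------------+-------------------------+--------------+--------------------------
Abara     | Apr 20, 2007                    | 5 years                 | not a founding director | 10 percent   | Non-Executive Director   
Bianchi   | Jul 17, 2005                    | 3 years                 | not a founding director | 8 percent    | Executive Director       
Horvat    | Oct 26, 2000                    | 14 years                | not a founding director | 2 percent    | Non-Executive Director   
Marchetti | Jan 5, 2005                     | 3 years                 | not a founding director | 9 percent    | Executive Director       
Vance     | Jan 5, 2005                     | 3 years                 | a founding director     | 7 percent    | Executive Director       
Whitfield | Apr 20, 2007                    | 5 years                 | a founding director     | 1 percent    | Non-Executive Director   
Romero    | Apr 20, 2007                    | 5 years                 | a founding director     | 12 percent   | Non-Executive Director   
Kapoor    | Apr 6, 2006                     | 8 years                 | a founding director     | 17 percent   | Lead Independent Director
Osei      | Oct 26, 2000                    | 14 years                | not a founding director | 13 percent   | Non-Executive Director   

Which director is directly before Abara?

By board role: Kapoor (Lead Independent Director); then Marchetti, Vance and Bianchi (Executive Director); then Horvat, Osei, Abara, Romero and Whitfield (Non-Executive Director).
Marchetti, Vance and Bianchi all have continuous board tenure 3 years, so the next rule applies.
Among Marchetti, Vance and Bianchi, by date first elected to the board (earlier first): Marchetti and Vance (Jan 5, 2005) before Bianchi (Jul 17, 2005).
Among Marchetti and Vance, alphabetically by surname: Marchetti before Vance.
Among Horvat, Osei, Abara, Romero and Whitfield, by continuous board tenure (higher first): Horvat and Osei (14 years) before Abara, Romero and Whitfield (5 years).
Horvat and Osei both have date first elected to the board Oct 26, 2000, so the next rule applies.
Among Horvat and Osei, alphabetically by surname: Horvat before Osei.
Abara, Romero and Whitfield all have date first elected to the board Apr 20, 2007, so the next rule applies.
Among Abara, Romero and Whitfield, alphabetically by surname: Abara before Romero before Whitfield.
Order: Kapoor, Marchetti, Vance, Bianchi, Horvat, Osei, Abara, Romero, Whitfield.

Osei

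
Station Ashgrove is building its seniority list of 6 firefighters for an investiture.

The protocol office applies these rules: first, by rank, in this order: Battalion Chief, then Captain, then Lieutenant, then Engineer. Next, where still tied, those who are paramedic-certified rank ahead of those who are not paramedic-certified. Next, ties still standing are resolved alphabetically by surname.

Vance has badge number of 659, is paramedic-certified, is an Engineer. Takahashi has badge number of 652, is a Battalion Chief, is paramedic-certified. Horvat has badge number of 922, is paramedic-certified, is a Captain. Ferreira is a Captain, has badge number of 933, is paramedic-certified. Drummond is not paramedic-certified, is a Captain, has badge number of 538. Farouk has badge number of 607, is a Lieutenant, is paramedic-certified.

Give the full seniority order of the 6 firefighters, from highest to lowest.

By rank: Takahashi (Battalion Chief); then Ferreira, Horvat and Drummond (Captain); then Farouk (Lieutenant); then Vance (Engineer).
Among Ferreira, Horvat and Drummond, paramedic-certified before not paramedic-certified: Ferreira and Horvat (paramedic-certified) before Drummond (not paramedic-certified).
Among Ferreira and Horvat, alphabetically by surname: Ferreira before Horvat.
Full order: Takahashi, Ferreira, Horvat, Drummond, Farouk, Vance.

Takahashi, Ferreira, Horvat, Drummond, Farouk, Vance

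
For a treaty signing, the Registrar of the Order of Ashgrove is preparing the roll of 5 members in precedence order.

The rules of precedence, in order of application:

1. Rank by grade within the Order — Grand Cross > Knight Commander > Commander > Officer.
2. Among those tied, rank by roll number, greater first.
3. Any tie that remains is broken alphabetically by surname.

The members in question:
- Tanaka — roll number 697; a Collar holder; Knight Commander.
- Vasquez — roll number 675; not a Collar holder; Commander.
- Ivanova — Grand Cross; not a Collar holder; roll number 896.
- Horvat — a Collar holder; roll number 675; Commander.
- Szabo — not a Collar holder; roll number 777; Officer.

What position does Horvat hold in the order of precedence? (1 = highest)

By grade within the Order: Ivanova (Grand Cross); then Tanaka (Knight Commander); then Horvat and Vasquez (Commander); then Szabo (Officer).
Horvat and Vasquez both have roll number 675, so the next rule applies.
Among Horvat and Vasquez, alphabetically by surname: Horvat before Vasquez.
Order: Ivanova, Tanaka, Horvat, Vasquez, Szabo. So position 3.

3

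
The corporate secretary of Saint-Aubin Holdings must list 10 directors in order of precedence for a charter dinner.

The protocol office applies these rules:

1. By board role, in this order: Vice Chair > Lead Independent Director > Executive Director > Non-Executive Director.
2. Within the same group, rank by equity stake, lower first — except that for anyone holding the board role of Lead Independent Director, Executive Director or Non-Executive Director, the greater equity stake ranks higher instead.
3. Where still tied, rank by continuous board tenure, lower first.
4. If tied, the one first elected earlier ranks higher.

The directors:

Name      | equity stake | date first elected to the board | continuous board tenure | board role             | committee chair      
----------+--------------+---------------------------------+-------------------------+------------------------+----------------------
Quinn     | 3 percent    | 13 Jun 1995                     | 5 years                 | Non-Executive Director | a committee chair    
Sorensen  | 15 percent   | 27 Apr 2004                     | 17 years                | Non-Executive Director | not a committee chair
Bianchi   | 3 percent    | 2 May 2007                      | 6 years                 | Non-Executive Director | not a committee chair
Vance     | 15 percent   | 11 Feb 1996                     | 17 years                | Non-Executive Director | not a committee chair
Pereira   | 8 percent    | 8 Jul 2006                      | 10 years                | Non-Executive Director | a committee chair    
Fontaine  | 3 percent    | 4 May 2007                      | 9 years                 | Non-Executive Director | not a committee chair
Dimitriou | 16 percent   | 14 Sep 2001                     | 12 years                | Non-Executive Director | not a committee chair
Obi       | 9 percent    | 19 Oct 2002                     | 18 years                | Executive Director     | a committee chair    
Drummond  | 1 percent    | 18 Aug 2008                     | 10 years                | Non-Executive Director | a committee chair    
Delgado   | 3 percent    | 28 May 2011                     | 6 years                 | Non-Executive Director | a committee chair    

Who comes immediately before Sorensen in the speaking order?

Vance

By board role: Obi (Executive Director); then Dimitriou, Vance, Sorensen, Pereira, Quinn, Bianchi, Delgado, Fontaine and Drummond (Non-Executive Director).
Among Dimitriou, Vance, Sorensen, Pereira, Quinn, Bianchi, Delgado, Fontaine and Drummond, by equity stake (higher first) (reversed rule for this group): Dimitriou (16 percent) before Vance and Sorensen (15 percent) before Pereira (8 percent) before Quinn, Bianchi, Delgado and Fontaine (3 percent) before Drummond (1 percent).
Vance and Sorensen both have continuous board tenure 17 years, so the next rule applies.
Among Vance and Sorensen, by date first elected to the board (earlier first): Vance (11 Feb 1996) before Sorensen (27 Apr 2004).
Among Quinn, Bianchi, Delgado and Fontaine, by continuous board tenure (lower first): Quinn (5 years) before Bianchi and Delgado (6 years) before Fontaine (9 years).
Among Bianchi and Delgado, by date first elected to the board (earlier first): Bianchi (2 May 2007) before Delgado (28 May 2011).
Order: Obi, Dimitriou, Vance, Sorensen, Pereira, Quinn, Bianchi, Delgado, Fontaine, Drummond.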